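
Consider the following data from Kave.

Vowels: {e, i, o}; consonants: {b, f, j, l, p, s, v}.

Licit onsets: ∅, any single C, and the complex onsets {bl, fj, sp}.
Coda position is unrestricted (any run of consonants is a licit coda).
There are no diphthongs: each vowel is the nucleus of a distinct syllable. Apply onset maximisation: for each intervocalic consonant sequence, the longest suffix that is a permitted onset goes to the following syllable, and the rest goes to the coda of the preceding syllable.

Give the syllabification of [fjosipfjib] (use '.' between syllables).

fjo.sip.fjib

Vowels present: o, i, i; each is a nucleus, giving 3 syllables.
V1 /o/ – V2 /i/: /s/ is a single consonant, so it becomes the next onset.
V2 /i/ – V3 /i/: /pfj/; trying suffixes from longest down, /fj/ is the first permitted one, so coda /p/ | onset /fj/.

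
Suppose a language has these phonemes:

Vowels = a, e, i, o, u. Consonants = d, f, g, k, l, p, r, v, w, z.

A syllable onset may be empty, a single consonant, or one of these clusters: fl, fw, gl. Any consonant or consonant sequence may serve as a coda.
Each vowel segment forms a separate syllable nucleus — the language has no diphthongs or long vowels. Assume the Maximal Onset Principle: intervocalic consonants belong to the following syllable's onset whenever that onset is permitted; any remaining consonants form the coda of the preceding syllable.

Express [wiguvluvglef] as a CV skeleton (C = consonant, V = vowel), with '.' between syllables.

CV.CVC.CVC.CCVC

The vowels are i, u, u, e — 4 nuclei, so 4 syllables.
σ1/σ2 boundary: just /g/ — single C goes to the following onset.
σ2/σ3 boundary: /vl/ splits as /v/ + /l/ (/l/ is the longest suffix that is a licit onset).
σ3/σ4 boundary: /vgl/; trying suffixes from longest down, /gl/ is the first permitted one, so coda /v/ | onset /gl/.
Result: wi.guv.luv.glef.
Mapping each syllable to C/V: /wi/ → CV, /guv/ → CVC, /luv/ → CVC, /glef/ → CCVC.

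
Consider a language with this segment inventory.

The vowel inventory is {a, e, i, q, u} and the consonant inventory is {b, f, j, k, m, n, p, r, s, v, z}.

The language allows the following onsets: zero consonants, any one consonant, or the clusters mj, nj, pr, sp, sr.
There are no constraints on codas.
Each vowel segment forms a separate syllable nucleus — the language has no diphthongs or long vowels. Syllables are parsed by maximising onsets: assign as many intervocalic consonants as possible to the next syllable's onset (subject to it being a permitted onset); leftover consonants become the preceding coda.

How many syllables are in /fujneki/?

3

Nuclei (vowels): u, e, i → 3 syllables.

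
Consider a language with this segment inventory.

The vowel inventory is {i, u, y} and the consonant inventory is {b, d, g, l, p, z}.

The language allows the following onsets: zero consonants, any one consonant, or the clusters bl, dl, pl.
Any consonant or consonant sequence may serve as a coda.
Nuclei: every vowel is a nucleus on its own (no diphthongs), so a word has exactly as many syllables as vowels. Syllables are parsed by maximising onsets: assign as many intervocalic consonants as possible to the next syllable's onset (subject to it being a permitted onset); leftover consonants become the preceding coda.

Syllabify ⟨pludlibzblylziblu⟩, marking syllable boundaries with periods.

The vowels are u, i, y, i, u — 5 nuclei, so 5 syllables.
/u…i/ gap (V1→V2): cluster /dl/ — /dl/ is itself a permitted onset, so the whole cluster goes right; preceding coda = ∅.
/i…y/ gap (V2→V3): /bzbl/ — longest licit onset from the right is /bl/, leaving /bz/ as coda.
/y…i/ gap (V3→V4): /lz/ — longest licit onset from the right is /z/, leaving /l/ as coda.
/i…u/ gap (V4→V5): cluster /bl/ — /bl/ is itself a permitted onset, so the whole cluster goes right; preceding coda = ∅.

plu.dlibz.blyl.zi.blu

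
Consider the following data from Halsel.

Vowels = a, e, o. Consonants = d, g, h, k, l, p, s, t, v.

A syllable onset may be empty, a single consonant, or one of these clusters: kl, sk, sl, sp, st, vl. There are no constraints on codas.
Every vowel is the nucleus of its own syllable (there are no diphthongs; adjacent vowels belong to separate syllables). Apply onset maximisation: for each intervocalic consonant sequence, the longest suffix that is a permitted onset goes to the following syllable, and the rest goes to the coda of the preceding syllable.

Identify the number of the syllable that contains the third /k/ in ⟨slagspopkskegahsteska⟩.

The vowels are a, o, e, a, e, a — 6 nuclei, so 6 syllables.
/a…o/ gap (V1→V2): cluster /gsp/ — the longest permitted-onset suffix is /sp/; onset = /sp/, preceding coda = /g/.
/o…e/ gap (V2→V3): /pksk/ splits as /pk/ + /sk/ (/sk/ is the longest suffix that is a licit onset).
/e…a/ gap (V3→V4): /g/ → onset of the next syllable (single consonants are always licit onsets).
/a…e/ gap (V4→V5): /hst/ — longest licit onset from the right is /st/, leaving /h/ as coda.
/e…a/ gap (V5→V6): cluster /sk/ — /sk/ is itself a permitted onset, so the whole cluster goes right; preceding coda = ∅.
Syllabification: slag.spopk.ske.gah.ste.ska.
The third /k/ is in the onset of syllable 6 (/ska/).

6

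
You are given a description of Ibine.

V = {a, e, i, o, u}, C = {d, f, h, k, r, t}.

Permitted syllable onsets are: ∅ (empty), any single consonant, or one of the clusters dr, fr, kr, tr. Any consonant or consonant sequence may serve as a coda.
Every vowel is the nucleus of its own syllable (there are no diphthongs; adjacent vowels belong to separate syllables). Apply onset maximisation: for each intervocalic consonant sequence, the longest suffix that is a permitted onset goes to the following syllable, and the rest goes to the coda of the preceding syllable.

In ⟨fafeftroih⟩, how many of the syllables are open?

Vowels present: a, e, o, i; each is a nucleus, giving 4 syllables.
Between /a/ (V1) and /e/ (V2): /f/ is a single consonant, so it becomes the next onset.
Between /e/ (V2) and /o/ (V3): /ftr/ — longest licit onset from the right is /tr/, leaving /f/ as coda.
Between /o/ (V3) and /i/ (V4): no consonants, so the boundary falls immediately after /o/.
Result: fa.fef.tro.ih.
Classifying each syllable: /fa/ (open), /fef/ (closed), /tro/ (open), /ih/ (closed).
Open syllables: 2.

2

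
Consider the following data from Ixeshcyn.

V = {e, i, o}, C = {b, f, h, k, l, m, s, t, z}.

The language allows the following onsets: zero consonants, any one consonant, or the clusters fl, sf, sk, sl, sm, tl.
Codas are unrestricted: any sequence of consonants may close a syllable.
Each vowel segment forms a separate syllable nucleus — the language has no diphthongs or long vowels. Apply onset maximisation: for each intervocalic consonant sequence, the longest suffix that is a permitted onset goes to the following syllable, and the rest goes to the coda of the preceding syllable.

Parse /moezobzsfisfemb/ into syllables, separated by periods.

mo.e.zobz.sfi.sfemb

Vowels present: o, e, o, i, e; each is a nucleus, giving 5 syllables.
σ1/σ2 boundary: nothing intervenes; syllable break is V.V.
σ2/σ3 boundary: /z/ is a single consonant, so it becomes the next onset.
σ3/σ4 boundary: /bzsf/ splits as /bz/ + /sf/ (/sf/ is the longest suffix that is a licit onset).
σ4/σ5 boundary: cluster /sf/ — /sf/ is itself a permitted onset, so the whole cluster goes right; preceding coda = ∅.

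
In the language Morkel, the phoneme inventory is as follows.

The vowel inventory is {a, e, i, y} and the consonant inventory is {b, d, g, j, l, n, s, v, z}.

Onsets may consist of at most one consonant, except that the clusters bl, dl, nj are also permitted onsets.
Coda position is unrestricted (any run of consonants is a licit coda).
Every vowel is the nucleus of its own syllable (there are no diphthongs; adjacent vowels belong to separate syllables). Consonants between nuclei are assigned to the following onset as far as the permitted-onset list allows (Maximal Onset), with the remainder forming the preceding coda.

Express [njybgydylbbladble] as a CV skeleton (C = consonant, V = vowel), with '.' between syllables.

Vowels present: y, y, y, a, e; each is a nucleus, giving 5 syllables.
σ1/σ2 boundary: /bg/; trying suffixes from longest down, /g/ is the first permitted one, so coda /b/ | onset /g/.
σ2/σ3 boundary: just /d/ — single C goes to the following onset.
σ3/σ4 boundary: /lbbl/ splits as /lb/ + /bl/ (/bl/ is the longest suffix that is a licit onset).
σ4/σ5 boundary: cluster /dbl/ — the longest permitted-onset suffix is /bl/; onset = /bl/, preceding coda = /d/.
Syllabification: njyb.gy.dylb.blad.ble.
Mapping each syllable to C/V: /njyb/ → CCVC, /gy/ → CV, /dylb/ → CVCC, /blad/ → CCVC, /ble/ → CCV.

CCVC.CV.CVCC.CCVC.CCV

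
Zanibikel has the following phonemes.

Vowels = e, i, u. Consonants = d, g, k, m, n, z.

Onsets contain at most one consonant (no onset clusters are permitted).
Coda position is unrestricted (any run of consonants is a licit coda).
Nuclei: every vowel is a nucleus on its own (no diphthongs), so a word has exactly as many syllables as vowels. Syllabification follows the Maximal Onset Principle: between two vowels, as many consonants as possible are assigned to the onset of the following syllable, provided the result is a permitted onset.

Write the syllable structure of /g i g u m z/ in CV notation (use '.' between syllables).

Nuclei (vowels): i, u → 2 syllables.
σ1/σ2 boundary: /g/ is a single consonant, so it becomes the next onset.
So the parse is gi.gumz.
Mapping each syllable to C/V: /gi/ → CV, /gumz/ → CVCC.

CV.CVCC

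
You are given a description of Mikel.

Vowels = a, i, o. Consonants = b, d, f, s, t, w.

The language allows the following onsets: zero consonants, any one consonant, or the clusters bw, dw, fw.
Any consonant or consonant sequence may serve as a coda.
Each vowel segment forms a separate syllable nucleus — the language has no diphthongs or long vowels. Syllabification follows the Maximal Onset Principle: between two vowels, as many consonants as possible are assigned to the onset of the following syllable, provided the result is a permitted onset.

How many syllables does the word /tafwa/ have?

Nuclei (vowels): a, a → 2 syllables.

2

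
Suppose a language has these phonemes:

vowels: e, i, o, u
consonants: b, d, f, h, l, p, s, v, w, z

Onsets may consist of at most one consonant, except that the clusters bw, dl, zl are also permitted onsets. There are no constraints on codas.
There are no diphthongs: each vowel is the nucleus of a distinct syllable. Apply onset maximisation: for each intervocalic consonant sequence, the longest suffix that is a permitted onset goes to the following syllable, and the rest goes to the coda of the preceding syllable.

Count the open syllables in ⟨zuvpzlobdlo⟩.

Vowels present: u, o, o; each is a nucleus, giving 3 syllables.
σ1/σ2 boundary: /vpzl/ splits as /vp/ + /zl/ (/zl/ is the longest suffix that is a licit onset).
σ2/σ3 boundary: /bdl/; trying suffixes from longest down, /dl/ is the first permitted one, so coda /b/ | onset /dl/.
Putting it together: zuvp.zlob.dlo.
Classifying each syllable: /zuvp/ (closed), /zlob/ (closed), /dlo/ (open).
Open syllables: 1.

1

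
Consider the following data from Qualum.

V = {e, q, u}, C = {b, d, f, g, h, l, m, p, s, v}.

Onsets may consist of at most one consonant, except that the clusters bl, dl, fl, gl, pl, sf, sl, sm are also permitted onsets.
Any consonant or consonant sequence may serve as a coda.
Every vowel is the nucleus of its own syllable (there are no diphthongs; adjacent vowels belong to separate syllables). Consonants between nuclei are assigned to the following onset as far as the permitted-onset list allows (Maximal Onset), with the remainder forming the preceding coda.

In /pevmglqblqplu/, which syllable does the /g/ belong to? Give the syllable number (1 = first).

The vowels are e, q, q, u — 4 nuclei, so 4 syllables.
σ1/σ2 boundary: cluster /vmgl/ — the longest permitted-onset suffix is /gl/; onset = /gl/, preceding coda = /vm/.
σ2/σ3 boundary: /bl/ is a licit onset in full, so it all attaches to the next syllable.
σ3/σ4 boundary: cluster /pl/ — /pl/ is itself a permitted onset, so the whole cluster goes right; preceding coda = ∅.
So the parse is pevm.glq.blq.plu.
The /g/ is in the onset of syllable 2 (/glq/).

2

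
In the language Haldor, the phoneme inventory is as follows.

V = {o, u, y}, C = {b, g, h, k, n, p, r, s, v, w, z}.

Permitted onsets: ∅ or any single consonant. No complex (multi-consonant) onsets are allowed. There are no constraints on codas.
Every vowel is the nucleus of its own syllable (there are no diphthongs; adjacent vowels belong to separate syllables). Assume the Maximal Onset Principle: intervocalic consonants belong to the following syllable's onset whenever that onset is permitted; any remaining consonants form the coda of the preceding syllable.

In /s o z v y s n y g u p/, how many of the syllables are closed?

3

Nuclei (vowels): o, y, y, u → 4 syllables.
/o…y/ gap (V1→V2): /zv/ — longest licit onset from the right is /v/, leaving /z/ as coda.
/y…y/ gap (V2→V3): /sn/; trying suffixes from longest down, /n/ is the first permitted one, so coda /s/ | onset /n/.
/y…u/ gap (V3→V4): /g/ → onset of the next syllable (single consonants are always licit onsets).
Putting it together: soz.vys.ny.gup.
Classifying each syllable: /soz/ (closed), /vys/ (closed), /ny/ (open), /gup/ (closed).
Closed syllables: 3.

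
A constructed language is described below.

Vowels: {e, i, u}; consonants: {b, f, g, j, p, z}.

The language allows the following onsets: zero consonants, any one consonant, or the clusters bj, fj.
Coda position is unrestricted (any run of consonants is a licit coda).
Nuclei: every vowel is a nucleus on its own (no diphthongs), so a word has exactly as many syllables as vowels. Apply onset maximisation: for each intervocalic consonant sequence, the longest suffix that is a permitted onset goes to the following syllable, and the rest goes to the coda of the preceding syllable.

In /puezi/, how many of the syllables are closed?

0

Nuclei (vowels): u, e, i → 3 syllables.
Between /u/ (V1) and /e/ (V2): nothing intervenes; syllable break is V.V.
Between /e/ (V2) and /i/ (V3): /z/ → onset of the next syllable (single consonants are always licit onsets).
Result: pu.e.zi.
Classifying each syllable: /pu/ (open), /e/ (open), /zi/ (open).
Closed syllables: 0.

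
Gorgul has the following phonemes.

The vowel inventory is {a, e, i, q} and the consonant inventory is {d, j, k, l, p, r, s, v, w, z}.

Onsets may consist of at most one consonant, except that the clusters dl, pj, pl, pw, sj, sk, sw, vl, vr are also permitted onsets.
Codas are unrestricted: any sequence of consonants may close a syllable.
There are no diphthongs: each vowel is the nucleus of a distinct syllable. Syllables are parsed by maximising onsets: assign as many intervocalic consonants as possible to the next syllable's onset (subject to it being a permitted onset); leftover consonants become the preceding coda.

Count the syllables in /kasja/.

2

The vowels are a, a — 2 nuclei, so 2 syllables.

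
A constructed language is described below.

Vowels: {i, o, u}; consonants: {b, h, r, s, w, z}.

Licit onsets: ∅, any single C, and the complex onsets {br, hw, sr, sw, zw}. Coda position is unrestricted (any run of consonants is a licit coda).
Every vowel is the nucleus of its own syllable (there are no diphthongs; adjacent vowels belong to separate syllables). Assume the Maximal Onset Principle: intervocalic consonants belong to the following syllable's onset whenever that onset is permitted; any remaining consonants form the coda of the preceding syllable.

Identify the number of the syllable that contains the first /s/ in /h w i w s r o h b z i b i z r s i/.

2

Vowels present: i, o, i, i, i; each is a nucleus, giving 5 syllables.
V1 /i/ – V2 /o/: /wsr/ — longest licit onset from the right is /sr/, leaving /w/ as coda.
V2 /o/ – V3 /i/: /hbz/ splits as /hb/ + /z/ (/z/ is the longest suffix that is a licit onset).
V3 /i/ – V4 /i/: just /b/ — single C goes to the following onset.
V4 /i/ – V5 /i/: /zrs/ — longest licit onset from the right is /s/, leaving /zr/ as coda.
Result: hwiw.srohb.zi.bizr.si.
The first /s/ is in the onset of syllable 2 (/srohb/).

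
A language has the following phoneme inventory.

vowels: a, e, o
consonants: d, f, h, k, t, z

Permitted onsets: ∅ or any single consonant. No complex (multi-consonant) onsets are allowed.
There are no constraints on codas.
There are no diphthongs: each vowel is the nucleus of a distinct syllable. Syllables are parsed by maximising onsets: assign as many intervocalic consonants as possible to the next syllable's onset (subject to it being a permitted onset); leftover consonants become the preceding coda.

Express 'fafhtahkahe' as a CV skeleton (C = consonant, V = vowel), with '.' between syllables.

CVCC.CVC.CV.CV

Nuclei (vowels): a, a, a, e → 4 syllables.
/a…a/ gap (V1→V2): /fht/ splits as /fh/ + /t/ (/t/ is the longest suffix that is a licit onset).
/a…a/ gap (V2→V3): /hk/; trying suffixes from longest down, /k/ is the first permitted one, so coda /h/ | onset /k/.
/a…e/ gap (V3→V4): /h/ → onset of the next syllable (single consonants are always licit onsets).
Result: fafh.tah.ka.he.
Mapping each syllable to C/V: /fafh/ → CVCC, /tah/ → CVC, /ka/ → CV, /he/ → CV.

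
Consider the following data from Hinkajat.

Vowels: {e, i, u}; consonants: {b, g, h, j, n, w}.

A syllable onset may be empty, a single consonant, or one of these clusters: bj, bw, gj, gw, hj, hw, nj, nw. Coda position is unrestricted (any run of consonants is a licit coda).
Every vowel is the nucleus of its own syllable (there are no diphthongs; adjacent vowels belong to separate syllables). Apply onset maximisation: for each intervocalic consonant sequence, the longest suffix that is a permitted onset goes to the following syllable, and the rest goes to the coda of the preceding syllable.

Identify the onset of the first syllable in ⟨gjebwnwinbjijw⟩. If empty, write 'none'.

The vowels are e, i, i — 3 nuclei, so 3 syllables.
V1 /e/ – V2 /i/: /bwnw/ — longest licit onset from the right is /nw/, leaving /bw/ as coda.
V2 /i/ – V3 /i/: cluster /nbj/ — the longest permitted-onset suffix is /bj/; onset = /bj/, preceding coda = /n/.
Result: gjebw.nwin.bjijw.
Syllable 1 is /gjebw/: onset /gj/, nucleus /e/, coda /bw/.

gj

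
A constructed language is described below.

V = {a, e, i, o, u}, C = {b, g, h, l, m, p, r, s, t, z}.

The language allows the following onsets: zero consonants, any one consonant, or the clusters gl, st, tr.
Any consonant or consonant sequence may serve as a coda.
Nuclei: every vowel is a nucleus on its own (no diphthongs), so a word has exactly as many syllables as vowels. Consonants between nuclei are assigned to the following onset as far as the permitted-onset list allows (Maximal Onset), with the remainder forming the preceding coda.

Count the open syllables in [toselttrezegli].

4

Vowels present: o, e, e, e, i; each is a nucleus, giving 5 syllables.
/o…e/ gap (V1→V2): /s/ → onset of the next syllable (single consonants are always licit onsets).
/e…e/ gap (V2→V3): /lttr/; trying suffixes from longest down, /tr/ is the first permitted one, so coda /lt/ | onset /tr/.
/e…e/ gap (V3→V4): /z/ is a single consonant, so it becomes the next onset.
/e…i/ gap (V4→V5): /gl/ — entire cluster is a permitted onset → onset /gl/, coda ∅.
Result: to.selt.tre.ze.gli.
Classifying each syllable: /to/ (open), /selt/ (closed), /tre/ (open), /ze/ (open), /gli/ (open).
Open syllables: 4.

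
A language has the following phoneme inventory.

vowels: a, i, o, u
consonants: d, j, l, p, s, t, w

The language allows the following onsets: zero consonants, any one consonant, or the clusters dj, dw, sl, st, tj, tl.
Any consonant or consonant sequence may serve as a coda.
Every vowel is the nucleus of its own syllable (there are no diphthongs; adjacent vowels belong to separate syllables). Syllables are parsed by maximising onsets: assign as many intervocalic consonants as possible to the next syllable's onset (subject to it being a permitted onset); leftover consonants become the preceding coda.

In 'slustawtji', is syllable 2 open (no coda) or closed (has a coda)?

closed

Nuclei (vowels): u, a, i → 3 syllables.
V1 /u/ – V2 /a/: /st/ is a licit onset in full, so it all attaches to the next syllable.
V2 /a/ – V3 /i/: /wtj/ splits as /w/ + /tj/ (/tj/ is the longest suffix that is a licit onset).
So the parse is slu.staw.tji.
Syllable 2 is /staw/ with coda /w/, so it is closed.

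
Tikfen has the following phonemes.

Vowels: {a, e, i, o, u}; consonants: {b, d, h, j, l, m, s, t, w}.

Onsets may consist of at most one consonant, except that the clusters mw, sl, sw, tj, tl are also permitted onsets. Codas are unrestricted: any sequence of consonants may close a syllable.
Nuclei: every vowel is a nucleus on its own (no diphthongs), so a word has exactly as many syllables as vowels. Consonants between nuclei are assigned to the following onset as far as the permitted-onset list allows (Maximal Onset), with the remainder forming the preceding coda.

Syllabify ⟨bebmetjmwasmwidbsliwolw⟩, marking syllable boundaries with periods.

Nuclei (vowels): e, e, a, i, i, o → 6 syllables.
Between /e/ (V1) and /e/ (V2): /bm/; trying suffixes from longest down, /m/ is the first permitted one, so coda /b/ | onset /m/.
Between /e/ (V2) and /a/ (V3): /tjmw/ splits as /tj/ + /mw/ (/mw/ is the longest suffix that is a licit onset).
Between /a/ (V3) and /i/ (V4): /smw/ splits as /s/ + /mw/ (/mw/ is the longest suffix that is a licit onset).
Between /i/ (V4) and /i/ (V5): /dbsl/ — longest licit onset from the right is /sl/, leaving /db/ as coda.
Between /i/ (V5) and /o/ (V6): /w/ is a single consonant, so it becomes the next onset.

beb.metj.mwas.mwidb.sli.wolw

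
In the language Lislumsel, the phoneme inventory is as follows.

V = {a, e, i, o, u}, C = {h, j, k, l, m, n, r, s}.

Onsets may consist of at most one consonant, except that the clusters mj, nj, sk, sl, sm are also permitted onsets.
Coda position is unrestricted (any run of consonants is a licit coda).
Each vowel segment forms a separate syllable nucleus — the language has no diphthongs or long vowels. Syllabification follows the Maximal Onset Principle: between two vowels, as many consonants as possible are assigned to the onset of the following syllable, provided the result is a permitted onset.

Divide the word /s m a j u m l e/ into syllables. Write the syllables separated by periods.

Vowels present: a, u, e; each is a nucleus, giving 3 syllables.
Between /a/ (V1) and /u/ (V2): /j/ → onset of the next syllable (single consonants are always licit onsets).
Between /u/ (V2) and /e/ (V3): /ml/ splits as /m/ + /l/ (/l/ is the longest suffix that is a licit onset).

sma.jum.le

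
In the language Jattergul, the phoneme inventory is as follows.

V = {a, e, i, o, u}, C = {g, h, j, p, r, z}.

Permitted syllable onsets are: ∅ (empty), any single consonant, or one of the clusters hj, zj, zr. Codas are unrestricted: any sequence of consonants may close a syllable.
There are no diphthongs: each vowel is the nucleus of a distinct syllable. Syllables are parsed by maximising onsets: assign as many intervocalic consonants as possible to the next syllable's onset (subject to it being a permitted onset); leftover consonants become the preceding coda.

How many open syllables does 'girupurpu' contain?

The vowels are i, u, u, u — 4 nuclei, so 4 syllables.
Between /i/ (V1) and /u/ (V2): just /r/ — single C goes to the following onset.
Between /u/ (V2) and /u/ (V3): /p/ → onset of the next syllable (single consonants are always licit onsets).
Between /u/ (V3) and /u/ (V4): /rp/ splits as /r/ + /p/ (/p/ is the longest suffix that is a licit onset).
So the parse is gi.ru.pur.pu.
Classifying each syllable: /gi/ (open), /ru/ (open), /pur/ (closed), /pu/ (open).
Open syllables: 3.

3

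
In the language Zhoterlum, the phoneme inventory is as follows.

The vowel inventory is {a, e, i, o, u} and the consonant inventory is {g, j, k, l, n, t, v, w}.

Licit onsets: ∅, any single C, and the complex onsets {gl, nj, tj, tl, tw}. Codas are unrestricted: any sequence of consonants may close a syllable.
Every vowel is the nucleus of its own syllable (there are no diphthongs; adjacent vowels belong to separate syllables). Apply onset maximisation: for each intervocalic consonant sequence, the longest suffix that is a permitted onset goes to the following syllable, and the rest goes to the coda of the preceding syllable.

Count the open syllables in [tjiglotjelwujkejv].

Vowels present: i, o, e, u, e; each is a nucleus, giving 5 syllables.
/i…o/ gap (V1→V2): cluster /gl/ — /gl/ is itself a permitted onset, so the whole cluster goes right; preceding coda = ∅.
/o…e/ gap (V2→V3): /tj/ — entire cluster is a permitted onset → onset /tj/, coda ∅.
/e…u/ gap (V3→V4): /lw/ splits as /l/ + /w/ (/w/ is the longest suffix that is a licit onset).
/u…e/ gap (V4→V5): /jk/; trying suffixes from longest down, /k/ is the first permitted one, so coda /j/ | onset /k/.
Result: tji.glo.tjel.wuj.kejv.
Classifying each syllable: /tji/ (open), /glo/ (open), /tjel/ (closed), /wuj/ (closed), /kejv/ (closed).
Open syllables: 2.

2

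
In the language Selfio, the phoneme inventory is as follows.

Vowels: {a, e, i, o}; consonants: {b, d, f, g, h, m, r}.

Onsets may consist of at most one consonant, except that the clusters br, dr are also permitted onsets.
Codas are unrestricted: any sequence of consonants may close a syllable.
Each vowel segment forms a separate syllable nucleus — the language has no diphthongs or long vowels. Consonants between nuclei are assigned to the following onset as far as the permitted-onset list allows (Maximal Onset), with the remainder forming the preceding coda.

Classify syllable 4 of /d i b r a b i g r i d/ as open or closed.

closed

Nuclei (vowels): i, a, i, i → 4 syllables.
/i…a/ gap (V1→V2): /br/ — entire cluster is a permitted onset → onset /br/, coda ∅.
/a…i/ gap (V2→V3): /b/ → onset of the next syllable (single consonants are always licit onsets).
/i…i/ gap (V3→V4): /gr/; trying suffixes from longest down, /r/ is the first permitted one, so coda /g/ | onset /r/.
Result: di.bra.big.rid.
Syllable 4 is /rid/ with coda /d/, so it is closed.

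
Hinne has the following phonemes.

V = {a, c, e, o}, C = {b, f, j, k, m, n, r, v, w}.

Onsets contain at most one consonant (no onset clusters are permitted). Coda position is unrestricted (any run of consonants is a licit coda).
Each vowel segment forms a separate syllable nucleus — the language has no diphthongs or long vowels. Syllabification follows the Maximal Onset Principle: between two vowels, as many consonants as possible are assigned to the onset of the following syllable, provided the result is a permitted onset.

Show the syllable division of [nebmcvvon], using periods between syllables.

neb.mcv.von

The vowels are e, c, o — 3 nuclei, so 3 syllables.
/e…c/ gap (V1→V2): cluster /bm/ — the longest permitted-onset suffix is /m/; onset = /m/, preceding coda = /b/.
/c…o/ gap (V2→V3): cluster /vv/ — the longest permitted-onset suffix is /v/; onset = /v/, preceding coda = /v/.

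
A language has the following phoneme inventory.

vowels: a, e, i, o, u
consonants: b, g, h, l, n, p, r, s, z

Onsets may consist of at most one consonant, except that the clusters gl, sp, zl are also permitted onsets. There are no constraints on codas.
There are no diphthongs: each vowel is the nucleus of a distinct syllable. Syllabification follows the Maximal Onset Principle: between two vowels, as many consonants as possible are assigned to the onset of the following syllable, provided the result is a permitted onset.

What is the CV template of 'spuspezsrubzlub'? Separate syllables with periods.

CCV.CCVCC.CVC.CCVC

Nuclei (vowels): u, e, u, u → 4 syllables.
σ1/σ2 boundary: /sp/ — entire cluster is a permitted onset → onset /sp/, coda ∅.
σ2/σ3 boundary: /zsr/ — longest licit onset from the right is /r/, leaving /zs/ as coda.
σ3/σ4 boundary: /bzl/; trying suffixes from longest down, /zl/ is the first permitted one, so coda /b/ | onset /zl/.
So the parse is spu.spezs.rub.zlub.
Mapping each syllable to C/V: /spu/ → CCV, /spezs/ → CCVCC, /rub/ → CVC, /zlub/ → CCVC.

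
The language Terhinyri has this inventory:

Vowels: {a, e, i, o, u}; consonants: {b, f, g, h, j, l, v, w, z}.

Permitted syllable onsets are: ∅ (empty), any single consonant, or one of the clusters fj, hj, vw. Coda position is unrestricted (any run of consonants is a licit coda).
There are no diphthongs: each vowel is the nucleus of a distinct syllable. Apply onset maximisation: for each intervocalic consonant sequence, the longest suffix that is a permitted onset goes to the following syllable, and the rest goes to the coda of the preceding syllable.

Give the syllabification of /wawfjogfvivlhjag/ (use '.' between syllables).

waw.fjogf.vivl.hjag

Nuclei (vowels): a, o, i, a → 4 syllables.
σ1/σ2 boundary: /wfj/; trying suffixes from longest down, /fj/ is the first permitted one, so coda /w/ | onset /fj/.
σ2/σ3 boundary: /gfv/ — longest licit onset from the right is /v/, leaving /gf/ as coda.
σ3/σ4 boundary: /vlhj/; trying suffixes from longest down, /hj/ is the first permitted one, so coda /vl/ | onset /hj/.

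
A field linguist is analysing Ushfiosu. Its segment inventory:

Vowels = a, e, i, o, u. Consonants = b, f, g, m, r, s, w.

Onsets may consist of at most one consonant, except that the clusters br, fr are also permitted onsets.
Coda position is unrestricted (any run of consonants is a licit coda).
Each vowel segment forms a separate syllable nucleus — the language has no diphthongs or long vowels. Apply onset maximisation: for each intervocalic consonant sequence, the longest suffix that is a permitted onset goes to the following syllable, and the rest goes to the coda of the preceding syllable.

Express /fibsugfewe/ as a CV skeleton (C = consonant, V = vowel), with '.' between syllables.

Vowels present: i, u, e, e; each is a nucleus, giving 4 syllables.
σ1/σ2 boundary: /bs/; trying suffixes from longest down, /s/ is the first permitted one, so coda /b/ | onset /s/.
σ2/σ3 boundary: /gf/ — longest licit onset from the right is /f/, leaving /g/ as coda.
σ3/σ4 boundary: /w/ → onset of the next syllable (single consonants are always licit onsets).
Syllabification: fib.sug.fe.we.
Mapping each syllable to C/V: /fib/ → CVC, /sug/ → CVC, /fe/ → CV, /we/ → CV.

CVC.CVC.CV.CV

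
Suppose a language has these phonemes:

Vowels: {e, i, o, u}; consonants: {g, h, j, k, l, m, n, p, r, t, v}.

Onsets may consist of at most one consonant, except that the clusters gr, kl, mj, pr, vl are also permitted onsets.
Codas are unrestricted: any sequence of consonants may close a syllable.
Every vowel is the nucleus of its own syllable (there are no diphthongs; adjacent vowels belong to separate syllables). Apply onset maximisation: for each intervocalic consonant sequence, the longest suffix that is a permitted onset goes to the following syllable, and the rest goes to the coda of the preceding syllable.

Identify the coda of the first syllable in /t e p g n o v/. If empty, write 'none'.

The vowels are e, o — 2 nuclei, so 2 syllables.
/e…o/ gap (V1→V2): /pgn/ splits as /pg/ + /n/ (/n/ is the longest suffix that is a licit onset).
Putting it together: tepg.nov.
Syllable 1 is /tepg/: onset /t/, nucleus /e/, coda /pg/.

pg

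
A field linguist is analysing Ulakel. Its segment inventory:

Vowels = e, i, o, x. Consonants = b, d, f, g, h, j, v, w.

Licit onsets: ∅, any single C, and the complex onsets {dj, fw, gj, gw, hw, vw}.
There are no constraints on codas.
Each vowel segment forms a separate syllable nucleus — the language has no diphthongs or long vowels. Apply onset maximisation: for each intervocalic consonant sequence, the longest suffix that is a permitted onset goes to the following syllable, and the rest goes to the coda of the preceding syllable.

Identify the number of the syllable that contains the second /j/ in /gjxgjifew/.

2

The vowels are x, i, e — 3 nuclei, so 3 syllables.
Between /x/ (V1) and /i/ (V2): /gj/ is a licit onset in full, so it all attaches to the next syllable.
Between /i/ (V2) and /e/ (V3): just /f/ — single C goes to the following onset.
Result: gjx.gji.few.
The second /j/ is in the onset of syllable 2 (/gji/).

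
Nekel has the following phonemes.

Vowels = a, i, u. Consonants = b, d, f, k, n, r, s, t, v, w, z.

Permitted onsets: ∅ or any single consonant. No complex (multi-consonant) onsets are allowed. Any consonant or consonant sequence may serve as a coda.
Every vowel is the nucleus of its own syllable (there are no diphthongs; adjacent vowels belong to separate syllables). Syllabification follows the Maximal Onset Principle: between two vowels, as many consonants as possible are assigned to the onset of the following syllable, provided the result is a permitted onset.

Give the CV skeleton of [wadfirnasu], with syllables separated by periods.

Vowels present: a, i, a, u; each is a nucleus, giving 4 syllables.
/a…i/ gap (V1→V2): cluster /df/ — the longest permitted-onset suffix is /f/; onset = /f/, preceding coda = /d/.
/i…a/ gap (V2→V3): /rn/ — longest licit onset from the right is /n/, leaving /r/ as coda.
/a…u/ gap (V3→V4): /s/ → onset of the next syllable (single consonants are always licit onsets).
So the parse is wad.fir.na.su.
Mapping each syllable to C/V: /wad/ → CVC, /fir/ → CVC, /na/ → CV, /su/ → CV.

CVC.CVC.CV.CV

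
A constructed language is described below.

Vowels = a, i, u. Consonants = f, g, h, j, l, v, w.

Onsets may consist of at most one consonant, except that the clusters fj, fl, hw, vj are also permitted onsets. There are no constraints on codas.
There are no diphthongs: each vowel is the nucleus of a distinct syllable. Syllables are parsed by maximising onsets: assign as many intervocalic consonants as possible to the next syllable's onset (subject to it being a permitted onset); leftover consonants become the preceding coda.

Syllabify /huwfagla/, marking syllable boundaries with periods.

huw.fag.la

Vowels present: u, a, a; each is a nucleus, giving 3 syllables.
V1 /u/ – V2 /a/: /wf/ — longest licit onset from the right is /f/, leaving /w/ as coda.
V2 /a/ – V3 /a/: /gl/ splits as /g/ + /l/ (/l/ is the longest suffix that is a licit onset).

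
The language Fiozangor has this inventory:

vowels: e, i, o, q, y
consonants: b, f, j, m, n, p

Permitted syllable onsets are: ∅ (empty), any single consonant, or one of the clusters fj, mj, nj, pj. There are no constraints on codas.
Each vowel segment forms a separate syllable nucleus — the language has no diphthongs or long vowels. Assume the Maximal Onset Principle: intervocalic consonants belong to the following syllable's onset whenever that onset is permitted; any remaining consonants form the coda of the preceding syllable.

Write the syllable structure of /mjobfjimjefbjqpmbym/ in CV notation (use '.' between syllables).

CCVC.CCV.CCVCC.CVCC.CVC

The vowels are o, i, e, q, y — 5 nuclei, so 5 syllables.
Between /o/ (V1) and /i/ (V2): /bfj/ splits as /b/ + /fj/ (/fj/ is the longest suffix that is a licit onset).
Between /i/ (V2) and /e/ (V3): cluster /mj/ — /mj/ is itself a permitted onset, so the whole cluster goes right; preceding coda = ∅.
Between /e/ (V3) and /q/ (V4): cluster /fbj/ — the longest permitted-onset suffix is /j/; onset = /j/, preceding coda = /fb/.
Between /q/ (V4) and /y/ (V5): /pmb/ splits as /pm/ + /b/ (/b/ is the longest suffix that is a licit onset).
Result: mjob.fji.mjefb.jqpm.bym.
Mapping each syllable to C/V: /mjob/ → CCVC, /fji/ → CCV, /mjefb/ → CCVCC, /jqpm/ → CVCC, /bym/ → CVC.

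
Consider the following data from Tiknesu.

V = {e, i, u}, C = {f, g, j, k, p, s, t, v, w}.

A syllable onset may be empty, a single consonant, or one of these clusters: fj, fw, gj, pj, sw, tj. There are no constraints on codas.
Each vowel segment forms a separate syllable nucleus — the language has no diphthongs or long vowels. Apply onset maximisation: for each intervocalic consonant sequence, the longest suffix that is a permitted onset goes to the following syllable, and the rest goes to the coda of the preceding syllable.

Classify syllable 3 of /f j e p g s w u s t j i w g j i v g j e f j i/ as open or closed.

closed

Nuclei (vowels): e, u, i, i, e, i → 6 syllables.
V1 /e/ – V2 /u/: /pgsw/ splits as /pg/ + /sw/ (/sw/ is the longest suffix that is a licit onset).
V2 /u/ – V3 /i/: /stj/ splits as /s/ + /tj/ (/tj/ is the longest suffix that is a licit onset).
V3 /i/ – V4 /i/: /wgj/; trying suffixes from longest down, /gj/ is the first permitted one, so coda /w/ | onset /gj/.
V4 /i/ – V5 /e/: /vgj/ — longest licit onset from the right is /gj/, leaving /v/ as coda.
V5 /e/ – V6 /i/: /fj/ — entire cluster is a permitted onset → onset /fj/, coda ∅.
Putting it together: fjepg.swus.tjiw.gjiv.gje.fji.
Syllable 3 is /tjiw/ with coda /w/, so it is closed.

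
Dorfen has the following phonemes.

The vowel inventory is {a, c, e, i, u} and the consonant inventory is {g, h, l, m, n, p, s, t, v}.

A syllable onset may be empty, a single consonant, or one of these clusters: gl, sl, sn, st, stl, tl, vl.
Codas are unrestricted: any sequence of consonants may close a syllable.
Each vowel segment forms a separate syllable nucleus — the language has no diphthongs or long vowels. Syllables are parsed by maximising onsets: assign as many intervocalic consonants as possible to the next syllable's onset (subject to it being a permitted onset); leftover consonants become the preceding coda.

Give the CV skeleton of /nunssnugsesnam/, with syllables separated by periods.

The vowels are u, u, e, a — 4 nuclei, so 4 syllables.
V1 /u/ – V2 /u/: /nssn/ splits as /ns/ + /sn/ (/sn/ is the longest suffix that is a licit onset).
V2 /u/ – V3 /e/: cluster /gs/ — the longest permitted-onset suffix is /s/; onset = /s/, preceding coda = /g/.
V3 /e/ – V4 /a/: /sn/ — entire cluster is a permitted onset → onset /sn/, coda ∅.
So the parse is nuns.snug.se.snam.
Mapping each syllable to C/V: /nuns/ → CVCC, /snug/ → CCVC, /se/ → CV, /snam/ → CCVC.

CVCC.CCVC.CV.CCVC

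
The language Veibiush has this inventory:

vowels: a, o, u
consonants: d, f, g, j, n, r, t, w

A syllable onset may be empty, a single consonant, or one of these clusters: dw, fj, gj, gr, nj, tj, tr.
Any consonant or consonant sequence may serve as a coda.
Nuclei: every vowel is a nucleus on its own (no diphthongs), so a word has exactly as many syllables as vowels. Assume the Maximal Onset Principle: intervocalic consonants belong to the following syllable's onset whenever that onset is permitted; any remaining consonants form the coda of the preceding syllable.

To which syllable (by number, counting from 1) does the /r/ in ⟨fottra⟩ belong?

2

Vowels present: o, a; each is a nucleus, giving 2 syllables.
V1 /o/ – V2 /a/: /ttr/ — longest licit onset from the right is /tr/, leaving /t/ as coda.
Syllabification: fot.tra.
The /r/ is in the onset of syllable 2 (/tra/).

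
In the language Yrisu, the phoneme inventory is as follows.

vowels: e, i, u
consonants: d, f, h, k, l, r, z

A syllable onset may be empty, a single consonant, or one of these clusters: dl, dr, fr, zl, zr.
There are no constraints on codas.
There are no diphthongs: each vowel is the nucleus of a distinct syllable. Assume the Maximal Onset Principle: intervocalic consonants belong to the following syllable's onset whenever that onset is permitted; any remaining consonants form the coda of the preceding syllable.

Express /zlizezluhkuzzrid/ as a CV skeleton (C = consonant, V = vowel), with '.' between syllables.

Vowels present: i, e, u, u, i; each is a nucleus, giving 5 syllables.
σ1/σ2 boundary: just /z/ — single C goes to the following onset.
σ2/σ3 boundary: /zl/ — entire cluster is a permitted onset → onset /zl/, coda ∅.
σ3/σ4 boundary: /hk/; trying suffixes from longest down, /k/ is the first permitted one, so coda /h/ | onset /k/.
σ4/σ5 boundary: /zzr/; trying suffixes from longest down, /zr/ is the first permitted one, so coda /z/ | onset /zr/.
Syllabification: zli.ze.zluh.kuz.zrid.
Mapping each syllable to C/V: /zli/ → CCV, /ze/ → CV, /zluh/ → CCVC, /kuz/ → CVC, /zrid/ → CCVC.

CCV.CV.CCVC.CVC.CCVC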